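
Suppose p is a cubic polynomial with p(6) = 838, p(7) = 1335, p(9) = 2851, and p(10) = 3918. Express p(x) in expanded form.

Using the Lagrange interpolation formula with nodes 6, 7, 9, 10:
  L_0(x) = (x - 7)(x - 9)(x - 10) / -12
  L_1(x) = (x - 6)(x - 9)(x - 10) / 6
  L_2(x) = (x - 6)(x - 7)(x - 10) / -6
  L_3(x) = (x - 6)(x - 7)(x - 9) / 12
Then p(x) = 838·L_0(x) + 1335·L_1(x) + 2851·L_2(x) + 3918·L_3(x).
Expanding and collecting terms gives p(x) = 4x^3 - x^2 + 2x - 2.
Check: p(6) = 838. ✓

p(x) = 4x^3 - x^2 + 2x - 2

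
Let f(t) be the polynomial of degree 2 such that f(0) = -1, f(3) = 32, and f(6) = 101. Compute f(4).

Write f(t) = at^2 + bt + c. Substituting each data point gives a linear system:
  c = -1
  9a + 3b + c = 32
  36a + 6b + c = 101
Solving the system yields a = 2, b = 5, c = -1.
So f(t) = 2t² + 5t - 1.
Then f(4) = 51.

51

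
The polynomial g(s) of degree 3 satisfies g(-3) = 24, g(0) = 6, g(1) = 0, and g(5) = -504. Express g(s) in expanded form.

Write g(s) = as^3 + bs^2 + cs + d. Substituting each data point gives a linear system:
  -27a + 9b - 3c + d = 24
  d = 6
  a + b + c + d = 0
  125a + 25b + 5c + d = -504
Solving the system yields a = -3, b = -6, c = 3, d = 6.
So g(s) = -3s^3 - 6s^2 + 3s + 6.
Check: g(5) = -504. ✓

g(s) = -3s^3 - 6s^2 + 3s + 6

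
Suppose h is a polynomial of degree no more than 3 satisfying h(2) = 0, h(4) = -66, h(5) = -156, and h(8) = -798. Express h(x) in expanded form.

Using the Lagrange interpolation formula with nodes 2, 4, 5, 8:
  L_0(x) = (x - 4)(x - 5)(x - 8) / -36
  L_1(x) = (x - 2)(x - 5)(x - 8) / 8
  L_2(x) = (x - 2)(x - 4)(x - 8) / -9
  L_3(x) = (x - 2)(x - 4)(x - 5) / 72
Then h(x) = 0·L_0(x) - 66·L_1(x) - 156·L_2(x) - 798·L_3(x).
Expanding and collecting terms gives h(x) = -2x^3 + 3x^2 + 5x - 6.
Check: h(4) = -66. ✓

h(x) = -2x^3 + 3x^2 + 5x - 6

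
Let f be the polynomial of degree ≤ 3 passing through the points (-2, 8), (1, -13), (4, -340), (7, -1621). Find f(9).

-3325

Using the Lagrange interpolation formula with nodes -2, 1, 4, 7:
  L_0(t) = (t - 1)(t - 4)(t - 7) / -162
  L_1(t) = (t + 2)(t - 4)(t - 7) / 54
  L_2(t) = (t + 2)(t - 1)(t - 7) / -54
  L_3(t) = (t + 2)(t - 1)(t - 4) / 162
Then f(t) = 8·L_0(t) - 13·L_1(t) - 340·L_2(t) - 1621·L_3(t).
Expanding and collecting terms gives f(t) = -4t^3 - 5t^2 - 4.
Evaluating at t = 9: f(9) = -3325.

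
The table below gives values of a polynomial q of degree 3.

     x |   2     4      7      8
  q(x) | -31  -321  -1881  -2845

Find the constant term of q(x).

Write q(x) = ax^3 + bx^2 + cx + d. Substituting each data point gives a linear system:
  8a + 4b + 2c + d = -31
  64a + 16b + 4c + d = -321
  343a + 49b + 7c + d = -1881
  512a + 64b + 8c + d = -2845
Solving the system yields a = -6, b = 3, c = 5, d = -5.
So q(x) = -6x^3 + 3x^2 + 5x - 5.
The constant term is -5.

-5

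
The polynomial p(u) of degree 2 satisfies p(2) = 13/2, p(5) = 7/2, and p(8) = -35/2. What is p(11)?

Using the Lagrange interpolation formula with nodes 2, 5, 8:
  L_0(u) = (u - 5)(u - 8) / 18
  L_1(u) = (u - 2)(u - 8) / -9
  L_2(u) = (u - 2)(u - 5) / 18
Then p(u) = 13/2·L_0(u) + 7/2·L_1(u) - 35/2·L_2(u).
Expanding and collecting terms gives p(u) = -u² + 6u - 3/2.
Evaluating at u = 11: p(11) = -113/2.

-113/2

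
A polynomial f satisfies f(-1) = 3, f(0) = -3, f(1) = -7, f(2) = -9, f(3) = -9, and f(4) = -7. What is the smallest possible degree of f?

2

Forward differences of the values at t = -1, 0, 1, 2, 3, 4:
  f  : 3  -3  -7  -9  -9  -7
  Δ  : -6  -4  -2  0  2
  Δ^2: 2  2  2  2
  Δ^3: 0  0  0
  Δ^4: 0  0
  Δ^5: 0
The second differences are constant (2) and nonzero, while all higher differences vanish, so the minimal degree is 2.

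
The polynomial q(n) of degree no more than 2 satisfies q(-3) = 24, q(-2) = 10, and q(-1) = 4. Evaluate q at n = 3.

60

Using the Lagrange interpolation formula with nodes -3, -2, -1:
  L_0(n) = (n + 2)(n + 1) / 2
  L_1(n) = (n + 3)(n + 1) / -1
  L_2(n) = (n + 3)(n + 2) / 2
Then q(n) = 24·L_0(n) + 10·L_1(n) + 4·L_2(n).
Expanding and collecting terms gives q(n) = 4n^2 + 6n + 6.
Evaluating at n = 3: q(3) = 60.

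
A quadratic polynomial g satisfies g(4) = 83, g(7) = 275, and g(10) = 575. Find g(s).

Write g(s) = as^2 + bs + c. Substituting each data point gives a linear system:
  16a + 4b + c = 83
  49a + 7b + c = 275
  100a + 10b + c = 575
Solving the system yields a = 6, b = -2, c = -5.
So g(s) = 6s^2 - 2s - 5.
Check: g(10) = 575. ✓

g(s) = 6s^2 - 2s - 5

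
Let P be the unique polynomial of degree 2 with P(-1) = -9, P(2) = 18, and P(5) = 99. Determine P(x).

Using the Lagrange interpolation formula with nodes -1, 2, 5:
  L_0(x) = (x - 2)(x - 5) / 18
  L_1(x) = (x + 1)(x - 5) / -9
  L_2(x) = (x + 1)(x - 2) / 18
Then P(x) = -9·L_0(x) + 18·L_1(x) + 99·L_2(x).
Expanding and collecting terms gives P(x) = 3x^2 + 6x - 6.
Check: P(-1) = -9. ✓

P(x) = 3x^2 + 6x - 6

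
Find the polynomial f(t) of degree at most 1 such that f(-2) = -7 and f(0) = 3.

f(t) = 5t + 3

Write f(t) = at + b. Substituting each data point gives a linear system:
  -2a + b = -7
  b = 3
Solving the system yields a = 5, b = 3.
So f(t) = 5t + 3.
Check: f(-2) = -7. ✓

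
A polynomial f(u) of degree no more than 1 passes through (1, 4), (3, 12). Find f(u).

f(u) = 4u

Write f(u) = au + b. Substituting each data point gives a linear system:
  a + b = 4
  3a + b = 12
Solving the system yields a = 4, b = 0.
So f(u) = 4u.
Check: f(1) = 4. ✓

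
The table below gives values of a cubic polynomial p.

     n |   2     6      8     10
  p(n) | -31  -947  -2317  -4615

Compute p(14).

Using the Lagrange interpolation formula with nodes 2, 6, 8, 10:
  L_0(n) = (n - 6)(n - 8)(n - 10) / -192
  L_1(n) = (n - 2)(n - 8)(n - 10) / 32
  L_2(n) = (n - 2)(n - 6)(n - 10) / -24
  L_3(n) = (n - 2)(n - 6)(n - 8) / 64
Then p(n) = -31·L_0(n) - 947·L_1(n) - 2317·L_2(n) - 4615·L_3(n).
Expanding and collecting terms gives p(n) = -5n³ + 4n² - n - 5.
Evaluating at n = 14: p(14) = -12955.

-12955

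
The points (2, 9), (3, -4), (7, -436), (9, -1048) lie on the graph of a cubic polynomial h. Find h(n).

h(n) = -2n^3 + 5n^2 + 5

Using the Lagrange interpolation formula with nodes 2, 3, 7, 9:
  L_0(n) = (n - 3)(n - 7)(n - 9) / -35
  L_1(n) = (n - 2)(n - 7)(n - 9) / 24
  L_2(n) = (n - 2)(n - 3)(n - 9) / -40
  L_3(n) = (n - 2)(n - 3)(n - 7) / 84
Then h(n) = 9·L_0(n) - 4·L_1(n) - 436·L_2(n) - 1048·L_3(n).
Expanding and collecting terms gives h(n) = -2n^3 + 5n^2 + 5.
Check: h(9) = -1048. ✓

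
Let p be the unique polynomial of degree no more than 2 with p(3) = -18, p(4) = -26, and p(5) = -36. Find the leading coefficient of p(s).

Write p(s) = as^2 + bs + c. Substituting each data point gives a linear system:
  9a + 3b + c = -18
  16a + 4b + c = -26
  25a + 5b + c = -36
Solving the system yields a = -1, b = -1, c = -6.
So p(s) = -s² - s - 6.
The leading coefficient is -1.

-1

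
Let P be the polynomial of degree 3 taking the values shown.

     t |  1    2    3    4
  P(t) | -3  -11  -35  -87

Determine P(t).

P(t) = -2t^3 + 4t^2 - 6t + 1

Write P(t) = at^3 + bt^2 + ct + d. Substituting each data point gives a linear system:
  a + b + c + d = -3
  8a + 4b + 2c + d = -11
  27a + 9b + 3c + d = -35
  64a + 16b + 4c + d = -87
Solving the system yields a = -2, b = 4, c = -6, d = 1.
So P(t) = -2t^3 + 4t^2 - 6t + 1.
Check: P(3) = -35. ✓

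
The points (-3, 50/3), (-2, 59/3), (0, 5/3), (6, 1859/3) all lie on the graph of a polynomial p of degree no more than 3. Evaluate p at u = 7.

2840/3

Using the Lagrange interpolation formula with nodes -3, -2, 0, 6:
  L_0(u) = (u + 2)u(u - 6) / -27
  L_1(u) = (u + 3)u(u - 6) / 16
  L_2(u) = (u + 3)(u + 2)(u - 6) / -36
  L_3(u) = (u + 3)(u + 2)u / 432
Then p(u) = 50/3·L_0(u) + 59/3·L_1(u) + 5/3·L_2(u) + 1859/3·L_3(u).
Expanding and collecting terms gives p(u) = 2u³ + 6u² - 5u + 5/3.
Evaluating at u = 7: p(7) = 2840/3.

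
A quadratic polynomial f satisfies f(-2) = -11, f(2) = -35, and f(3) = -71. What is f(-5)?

Using the Lagrange interpolation formula with nodes -2, 2, 3:
  L_0(t) = (t - 2)(t - 3) / 20
  L_1(t) = (t + 2)(t - 3) / -4
  L_2(t) = (t + 2)(t - 2) / 5
Then f(t) = -11·L_0(t) - 35·L_1(t) - 71·L_2(t).
Expanding and collecting terms gives f(t) = -6t² - 6t + 1.
Evaluating at t = -5: f(-5) = -119.

-119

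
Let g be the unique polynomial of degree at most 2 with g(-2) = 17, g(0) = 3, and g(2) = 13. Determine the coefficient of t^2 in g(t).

Write g(t) = at^2 + bt + c. Substituting each data point gives a linear system:
  4a - 2b + c = 17
  c = 3
  4a + 2b + c = 13
Solving the system yields a = 3, b = -1, c = 3.
So g(t) = 3t² - t + 3.
The leading coefficient is 3.

3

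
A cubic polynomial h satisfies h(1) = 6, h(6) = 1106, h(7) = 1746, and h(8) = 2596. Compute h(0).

Using the Lagrange interpolation formula with nodes 1, 6, 7, 8:
  L_0(t) = (t - 6)(t - 7)(t - 8) / -210
  L_1(t) = (t - 1)(t - 7)(t - 8) / 10
  L_2(t) = (t - 1)(t - 6)(t - 8) / -6
  L_3(t) = (t - 1)(t - 6)(t - 7) / 14
Then h(t) = 6·L_0(t) + 1106·L_1(t) + 1746·L_2(t) + 2596·L_3(t).
Expanding and collecting terms gives h(t) = 5t^3 + 5t - 4.
Evaluating at t = 0: h(0) = -4.

-4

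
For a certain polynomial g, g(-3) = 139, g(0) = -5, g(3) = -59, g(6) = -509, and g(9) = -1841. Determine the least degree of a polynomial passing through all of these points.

Forward differences of the values at s = -3, 0, 3, 6, 9:
  g  : 139  -5  -59  -509  -1841
  Δ  : -144  -54  -450  -1332
  Δ^2: 90  -396  -882
  Δ^3: -486  -486
  Δ^4: 0
The third differences are constant (-486) and nonzero, while all higher differences vanish, so the minimal degree is 3.

3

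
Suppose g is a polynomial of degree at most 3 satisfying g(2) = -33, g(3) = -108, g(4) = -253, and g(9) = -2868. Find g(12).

-6813

Using the Lagrange interpolation formula with nodes 2, 3, 4, 9:
  L_0(x) = (x - 3)(x - 4)(x - 9) / -14
  L_1(x) = (x - 2)(x - 4)(x - 9) / 6
  L_2(x) = (x - 2)(x - 3)(x - 9) / -10
  L_3(x) = (x - 2)(x - 3)(x - 4) / 210
Then g(x) = -33·L_0(x) - 108·L_1(x) - 253·L_2(x) - 2868·L_3(x).
Expanding and collecting terms gives g(x) = -4x³ + x² - 4x + 3.
Evaluating at x = 12: g(12) = -6813.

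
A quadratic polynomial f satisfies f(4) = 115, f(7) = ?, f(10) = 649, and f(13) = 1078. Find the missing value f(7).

328

The 3 known points determine the degree-2 polynomial uniquely.
Write f(x) = ax^2 + bx + c. Substituting each data point gives a linear system:
  16a + 4b + c = 115
  100a + 10b + c = 649
  169a + 13b + c = 1078
Solving the system yields a = 6, b = 5, c = -1.
So f(x) = 6x² + 5x - 1.
Then f(7) = 328.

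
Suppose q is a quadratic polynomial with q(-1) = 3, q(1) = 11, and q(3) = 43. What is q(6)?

136

Using the Lagrange interpolation formula with nodes -1, 1, 3:
  L_0(n) = (n - 1)(n - 3) / 8
  L_1(n) = (n + 1)(n - 3) / -4
  L_2(n) = (n + 1)(n - 1) / 8
Then q(n) = 3·L_0(n) + 11·L_1(n) + 43·L_2(n).
Expanding and collecting terms gives q(n) = 3n^2 + 4n + 4.
Evaluating at n = 6: q(6) = 136.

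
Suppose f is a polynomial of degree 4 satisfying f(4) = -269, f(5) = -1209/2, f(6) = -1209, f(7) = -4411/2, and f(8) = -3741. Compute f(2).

-33

Write f(t) = at^4 + bt^3 + ct^2 + dt + e. Substituting each data point gives a linear system:
  256a + 64b + 16c + 4d + e = -269
  625a + 125b + 25c + 5d + e = -1209/2
  1296a + 216b + 36c + 6d + e = -1209
  2401a + 343b + 49c + 7d + e = -4411/2
  4096a + 512b + 64c + 8d + e = -3741
Solving the system yields a = -1, b = 3/2, c = -6, d = -4, e = 3.
So f(t) = -t⁴ + (3/2)t³ - 6t² - 4t + 3.
Then f(2) = -33.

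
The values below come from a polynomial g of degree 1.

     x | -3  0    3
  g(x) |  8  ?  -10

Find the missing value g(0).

-1

On equispaced nodes a degree-1 polynomial has vanishing second forward difference, so
  g(-3) - 2·g(0) + g(3) = 0.
Substituting the known values and solving for g(0):
  -2·g(0) = 2
  g(0) = -1.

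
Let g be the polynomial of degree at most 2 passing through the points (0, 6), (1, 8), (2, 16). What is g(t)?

Using the Lagrange interpolation formula with nodes 0, 1, 2:
  L_0(t) = (t - 1)(t - 2) / 2
  L_1(t) = t(t - 2) / -1
  L_2(t) = t(t - 1) / 2
Then g(t) = 6·L_0(t) + 8·L_1(t) + 16·L_2(t).
Expanding and collecting terms gives g(t) = 3t^2 - t + 6.
Check: g(1) = 8. ✓

g(t) = 3t^2 - t + 6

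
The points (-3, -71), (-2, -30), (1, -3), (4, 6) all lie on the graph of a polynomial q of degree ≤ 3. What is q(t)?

Write q(t) = at^3 + bt^2 + ct + d. Substituting each data point gives a linear system:
  -27a + 9b - 3c + d = -71
  -8a + 4b - 2c + d = -30
  a + b + c + d = -3
  64a + 16b + 4c + d = 6
Solving the system yields a = 1, b = -4, c = 2, d = -2.
So q(t) = t^3 - 4t^2 + 2t - 2.
Check: q(-3) = -71. ✓

q(t) = t^3 - 4t^2 + 2t - 2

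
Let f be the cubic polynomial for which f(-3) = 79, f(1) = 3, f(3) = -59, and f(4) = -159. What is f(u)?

Using the Lagrange interpolation formula with nodes -3, 1, 3, 4:
  L_0(u) = (u - 1)(u - 3)(u - 4) / -168
  L_1(u) = (u + 3)(u - 3)(u - 4) / 24
  L_2(u) = (u + 3)(u - 1)(u - 4) / -12
  L_3(u) = (u + 3)(u - 1)(u - 3) / 21
Then f(u) = 79·L_0(u) + 3·L_1(u) - 59·L_2(u) - 159·L_3(u).
Expanding and collecting terms gives f(u) = -3u³ + u² + 4u + 1.
Check: f(-3) = 79. ✓

f(u) = -3u^3 + u^2 + 4u + 1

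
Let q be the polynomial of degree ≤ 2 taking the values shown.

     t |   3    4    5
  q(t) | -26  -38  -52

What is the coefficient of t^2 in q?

-1

Write q(t) = at^2 + bt + c. Substituting each data point gives a linear system:
  9a + 3b + c = -26
  16a + 4b + c = -38
  25a + 5b + c = -52
Solving the system yields a = -1, b = -5, c = -2.
So q(t) = -t^2 - 5t - 2.
The leading coefficient is -1.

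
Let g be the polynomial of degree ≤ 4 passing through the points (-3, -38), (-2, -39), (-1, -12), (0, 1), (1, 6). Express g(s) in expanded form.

g(s) = 2s^4 + 5s^3 - 6s^2 + 4s + 1

Write g(s) = as^4 + bs^3 + cs^2 + ds + e. Substituting each data point gives a linear system:
  81a - 27b + 9c - 3d + e = -38
  16a - 8b + 4c - 2d + e = -39
  a - b + c - d + e = -12
  e = 1
  a + b + c + d + e = 6
Solving the system yields a = 2, b = 5, c = -6, d = 4, e = 1.
So g(s) = 2s^4 + 5s^3 - 6s^2 + 4s + 1.
Check: g(0) = 1. ✓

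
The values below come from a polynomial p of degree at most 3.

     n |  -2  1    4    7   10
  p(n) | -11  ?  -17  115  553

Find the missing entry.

The 4 known points determine the degree-3 polynomial uniquely.
Write p(n) = an^3 + bn^2 + cn + d. Substituting each data point gives a linear system:
  -8a + 4b - 2c + d = -11
  64a + 16b + 4c + d = -17
  343a + 49b + 7c + d = 115
  1000a + 100b + 10c + d = 553
Solving the system yields a = 1, b = -4, c = -5, d = 3.
So p(n) = n^3 - 4n^2 - 5n + 3.
Then p(1) = -5.

-5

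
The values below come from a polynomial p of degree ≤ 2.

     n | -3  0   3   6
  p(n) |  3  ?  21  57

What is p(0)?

3

On equispaced nodes a degree-2 polynomial has vanishing third forward difference, so
  - p(-3) + 3·p(0) - 3·p(3) + p(6) = 0.
Substituting the known values and solving for p(0):
  3·p(0) = 9
  p(0) = 3.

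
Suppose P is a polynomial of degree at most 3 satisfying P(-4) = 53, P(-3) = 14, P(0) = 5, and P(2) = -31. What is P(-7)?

446

Write P(x) = ax^3 + bx^2 + cx + d. Substituting each data point gives a linear system:
  -64a + 16b - 4c + d = 53
  -27a + 9b - 3c + d = 14
  d = 5
  8a + 4b + 2c + d = -31
Solving the system yields a = -2, b = -5, c = 0, d = 5.
So P(x) = -2x^3 - 5x^2 + 5.
Then P(-7) = 446.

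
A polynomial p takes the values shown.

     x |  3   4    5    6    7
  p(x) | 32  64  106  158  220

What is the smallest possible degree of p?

Forward differences of the values at x = 3, 4, 5, 6, 7:
  p  : 32  64  106  158  220
  Δ  : 32  42  52  62
  Δ^2: 10  10  10
  Δ^3: 0  0
  Δ^4: 0
The second differences are constant (10) and nonzero, while all higher differences vanish, so the minimal degree is 2.

2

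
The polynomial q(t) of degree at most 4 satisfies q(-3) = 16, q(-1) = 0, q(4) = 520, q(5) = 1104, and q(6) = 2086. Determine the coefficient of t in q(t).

Write q(t) = at^4 + bt^3 + ct^2 + dt + e. Substituting each data point gives a linear system:
  81a - 27b + 9c - 3d + e = 16
  a - b + c - d + e = 0
  256a + 64b + 16c + 4d + e = 520
  625a + 125b + 25c + 5d + e = 1104
  1296a + 216b + 36c + 6d + e = 2086
Solving the system yields a = 1, b = 3, c = 3, d = 5, e = 4.
So q(t) = t⁴ + 3t³ + 3t² + 5t + 4.
The coefficient of t is 5.

5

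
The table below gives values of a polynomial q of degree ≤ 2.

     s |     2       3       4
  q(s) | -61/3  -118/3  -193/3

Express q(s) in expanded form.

q(s) = -3s^2 - 4s - 1/3

Write q(s) = as^2 + bs + c. Substituting each data point gives a linear system:
  4a + 2b + c = -61/3
  9a + 3b + c = -118/3
  16a + 4b + c = -193/3
Solving the system yields a = -3, b = -4, c = -1/3.
So q(s) = -3s^2 - 4s - 1/3.
Check: q(3) = -118/3. ✓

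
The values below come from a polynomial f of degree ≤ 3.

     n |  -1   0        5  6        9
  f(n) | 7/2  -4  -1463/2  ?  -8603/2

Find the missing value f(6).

-1267

The 4 known points determine the degree-3 polynomial uniquely.
Write f(n) = an^3 + bn^2 + cn + d. Substituting each data point gives a linear system:
  -a + b - c + d = 7/2
  d = -4
  125a + 25b + 5c + d = -1463/2
  729a + 81b + 9c + d = -8603/2
Solving the system yields a = -6, b = 1, c = -1/2, d = -4.
So f(n) = -6n^3 + n^2 - (1/2)n - 4.
Then f(6) = -1267.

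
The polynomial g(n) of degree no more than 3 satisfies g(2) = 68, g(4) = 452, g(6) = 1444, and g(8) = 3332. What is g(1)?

14

Using the Lagrange interpolation formula with nodes 2, 4, 6, 8:
  L_0(n) = (n - 4)(n - 6)(n - 8) / -48
  L_1(n) = (n - 2)(n - 6)(n - 8) / 16
  L_2(n) = (n - 2)(n - 4)(n - 8) / -16
  L_3(n) = (n - 2)(n - 4)(n - 6) / 48
Then g(n) = 68·L_0(n) + 452·L_1(n) + 1444·L_2(n) + 3332·L_3(n).
Expanding and collecting terms gives g(n) = 6n³ + 4n² + 4.
Evaluating at n = 1: g(1) = 14.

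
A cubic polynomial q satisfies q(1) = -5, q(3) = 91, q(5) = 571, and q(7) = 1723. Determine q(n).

q(n) = 6n^3 - 6n^2 - 6n + 1

Write q(n) = an^3 + bn^2 + cn + d. Substituting each data point gives a linear system:
  a + b + c + d = -5
  27a + 9b + 3c + d = 91
  125a + 25b + 5c + d = 571
  343a + 49b + 7c + d = 1723
Solving the system yields a = 6, b = -6, c = -6, d = 1.
So q(n) = 6n³ - 6n² - 6n + 1.
Check: q(3) = 91. ✓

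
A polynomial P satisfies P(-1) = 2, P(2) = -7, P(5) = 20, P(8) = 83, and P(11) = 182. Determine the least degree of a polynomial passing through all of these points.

Forward differences of the values at u = -1, 2, 5, 8, 11:
  P  : 2  -7  20  83  182
  Δ  : -9  27  63  99
  Δ^2: 36  36  36
  Δ^3: 0  0
  Δ^4: 0
The second differences are constant (36) and nonzero, while all higher differences vanish, so the minimal degree is 2.

2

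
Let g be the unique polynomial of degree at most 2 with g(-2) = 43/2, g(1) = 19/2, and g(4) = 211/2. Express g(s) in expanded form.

g(s) = 6s^2 + 2s + 3/2

Using the Lagrange interpolation formula with nodes -2, 1, 4:
  L_0(s) = (s - 1)(s - 4) / 18
  L_1(s) = (s + 2)(s - 4) / -9
  L_2(s) = (s + 2)(s - 1) / 18
Then g(s) = 43/2·L_0(s) + 19/2·L_1(s) + 211/2·L_2(s).
Expanding and collecting terms gives g(s) = 6s² + 2s + 3/2.
Check: g(4) = 211/2. ✓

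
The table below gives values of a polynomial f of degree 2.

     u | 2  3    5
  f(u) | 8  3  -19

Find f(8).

-82

Write f(u) = au^2 + bu + c. Substituting each data point gives a linear system:
  4a + 2b + c = 8
  9a + 3b + c = 3
  25a + 5b + c = -19
Solving the system yields a = -2, b = 5, c = 6.
So f(u) = -2u^2 + 5u + 6.
Then f(8) = -82.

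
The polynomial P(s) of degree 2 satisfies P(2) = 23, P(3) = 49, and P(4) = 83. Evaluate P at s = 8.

299

Using the Lagrange interpolation formula with nodes 2, 3, 4:
  L_0(s) = (s - 3)(s - 4) / 2
  L_1(s) = (s - 2)(s - 4) / -1
  L_2(s) = (s - 2)(s - 3) / 2
Then P(s) = 23·L_0(s) + 49·L_1(s) + 83·L_2(s).
Expanding and collecting terms gives P(s) = 4s^2 + 6s - 5.
Evaluating at s = 8: P(8) = 299.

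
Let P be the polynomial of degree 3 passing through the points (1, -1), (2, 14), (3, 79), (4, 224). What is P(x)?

P(x) = 5x^3 - 5x^2 - 5x + 4

Write P(x) = ax^3 + bx^2 + cx + d. Substituting each data point gives a linear system:
  a + b + c + d = -1
  8a + 4b + 2c + d = 14
  27a + 9b + 3c + d = 79
  64a + 16b + 4c + d = 224
Solving the system yields a = 5, b = -5, c = -5, d = 4.
So P(x) = 5x^3 - 5x^2 - 5x + 4.
Check: P(1) = -1. ✓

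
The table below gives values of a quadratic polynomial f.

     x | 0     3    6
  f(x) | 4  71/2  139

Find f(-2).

23

Using the Lagrange interpolation formula with nodes 0, 3, 6:
  L_0(x) = (x - 3)(x - 6) / 18
  L_1(x) = x(x - 6) / -9
  L_2(x) = x(x - 3) / 18
Then f(x) = 4·L_0(x) + 71/2·L_1(x) + 139·L_2(x).
Expanding and collecting terms gives f(x) = 4x^2 - (3/2)x + 4.
Evaluating at x = -2: f(-2) = 23.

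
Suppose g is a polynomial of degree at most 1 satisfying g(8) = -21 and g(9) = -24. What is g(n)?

Write g(n) = an + b. Substituting each data point gives a linear system:
  8a + b = -21
  9a + b = -24
Solving the system yields a = -3, b = 3.
So g(n) = -3n + 3.
Check: g(8) = -21. ✓

g(n) = -3n + 3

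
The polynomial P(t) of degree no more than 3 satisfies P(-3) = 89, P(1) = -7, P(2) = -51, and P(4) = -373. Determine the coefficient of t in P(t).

Write P(t) = at^3 + bt^2 + ct + d. Substituting each data point gives a linear system:
  -27a + 9b - 3c + d = 89
  a + b + c + d = -7
  8a + 4b + 2c + d = -51
  64a + 16b + 4c + d = -373
Solving the system yields a = -5, b = -4, c = 3, d = -1.
So P(t) = -5t^3 - 4t^2 + 3t - 1.
The coefficient of t is 3.

3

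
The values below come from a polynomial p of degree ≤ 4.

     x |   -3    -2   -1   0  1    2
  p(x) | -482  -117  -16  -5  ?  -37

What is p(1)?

-6

On equispaced nodes a degree-4 polynomial has vanishing fifth forward difference, so
  - p(-3) + 5·p(-2) - 10·p(-1) + 10·p(0) - 5·p(1) + p(2) = 0.
Substituting the known values and solving for p(1):
  -5·p(1) = 30
  p(1) = -6.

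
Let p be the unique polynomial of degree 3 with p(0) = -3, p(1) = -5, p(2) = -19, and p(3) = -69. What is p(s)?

Write p(s) = as^3 + bs^2 + cs + d. Substituting each data point gives a linear system:
  d = -3
  a + b + c + d = -5
  8a + 4b + 2c + d = -19
  27a + 9b + 3c + d = -69
Solving the system yields a = -4, b = 6, c = -4, d = -3.
So p(s) = -4s^3 + 6s^2 - 4s - 3.
Check: p(3) = -69. ✓

p(s) = -4s^3 + 6s^2 - 4s - 3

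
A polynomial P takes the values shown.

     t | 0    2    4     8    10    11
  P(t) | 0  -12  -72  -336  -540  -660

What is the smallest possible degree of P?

Divided differences on the nodes 0, 2, 4, 8, 10, 11:
  order 0: 0  -12  -72  -336  -540  -660
  order 1: -6  -30  -66  -102  -120
  order 2: -6  -6  -6  -6
  order 3: 0  0  0
  order 4: 0  0
  order 5: 0
The order-2 divided differences are all -6 (nonzero) and every higher order vanishes, so the data lies on a polynomial of degree exactly 2.

2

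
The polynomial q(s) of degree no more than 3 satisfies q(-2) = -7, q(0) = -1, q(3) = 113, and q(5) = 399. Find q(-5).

Write q(s) = as^3 + bs^2 + cs + d. Substituting each data point gives a linear system:
  -8a + 4b - 2c + d = -7
  d = -1
  27a + 9b + 3c + d = 113
  125a + 25b + 5c + d = 399
Solving the system yields a = 2, b = 5, c = 5, d = -1.
So q(s) = 2s³ + 5s² + 5s - 1.
Then q(-5) = -151.

-151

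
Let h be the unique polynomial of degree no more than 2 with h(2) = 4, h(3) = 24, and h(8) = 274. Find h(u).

Using the Lagrange interpolation formula with nodes 2, 3, 8:
  L_0(u) = (u - 3)(u - 8) / 6
  L_1(u) = (u - 2)(u - 8) / -5
  L_2(u) = (u - 2)(u - 3) / 30
Then h(u) = 4·L_0(u) + 24·L_1(u) + 274·L_2(u).
Expanding and collecting terms gives h(u) = 5u^2 - 5u - 6.
Check: h(2) = 4. ✓

h(u) = 5u^2 - 5u - 6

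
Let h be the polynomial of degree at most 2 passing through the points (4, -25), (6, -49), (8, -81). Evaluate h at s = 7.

-64

Write h(s) = as^2 + bs + c. Substituting each data point gives a linear system:
  16a + 4b + c = -25
  36a + 6b + c = -49
  64a + 8b + c = -81
Solving the system yields a = -1, b = -2, c = -1.
So h(s) = -s^2 - 2s - 1.
Then h(7) = -64.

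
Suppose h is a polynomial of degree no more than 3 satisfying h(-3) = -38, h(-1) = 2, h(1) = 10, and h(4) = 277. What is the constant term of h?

1

Write h(t) = at^3 + bt^2 + ct + d. Substituting each data point gives a linear system:
  -27a + 9b - 3c + d = -38
  -a + b - c + d = 2
  a + b + c + d = 10
  64a + 16b + 4c + d = 277
Solving the system yields a = 3, b = 5, c = 1, d = 1.
So h(t) = 3t^3 + 5t^2 + t + 1.
The constant term is 1.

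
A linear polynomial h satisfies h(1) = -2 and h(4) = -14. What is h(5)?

-18

Using the Lagrange interpolation formula with nodes 1, 4:
  L_0(s) = (s - 4) / -3
  L_1(s) = (s - 1) / 3
Then h(s) = -2·L_0(s) - 14·L_1(s).
Expanding and collecting terms gives h(s) = -4s + 2.
Evaluating at s = 5: h(5) = -18.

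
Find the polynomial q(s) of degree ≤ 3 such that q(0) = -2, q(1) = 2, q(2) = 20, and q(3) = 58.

q(s) = s^3 + 4s^2 - s - 2

Write q(s) = as^3 + bs^2 + cs + d. Substituting each data point gives a linear system:
  d = -2
  a + b + c + d = 2
  8a + 4b + 2c + d = 20
  27a + 9b + 3c + d = 58
Solving the system yields a = 1, b = 4, c = -1, d = -2.
So q(s) = s³ + 4s² - s - 2.
Check: q(0) = -2. ✓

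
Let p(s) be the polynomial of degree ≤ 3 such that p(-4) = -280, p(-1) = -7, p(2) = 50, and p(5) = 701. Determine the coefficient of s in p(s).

1

Write p(s) = as^3 + bs^2 + cs + d. Substituting each data point gives a linear system:
  -64a + 16b - 4c + d = -280
  -a + b - c + d = -7
  8a + 4b + 2c + d = 50
  125a + 25b + 5c + d = 701
Solving the system yields a = 5, b = 3, c = 1, d = -4.
So p(s) = 5s³ + 3s² + s - 4.
The coefficient of s is 1.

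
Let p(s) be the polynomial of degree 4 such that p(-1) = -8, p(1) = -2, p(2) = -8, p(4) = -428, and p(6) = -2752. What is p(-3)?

-358

Using the Lagrange interpolation formula with nodes -1, 1, 2, 4, 6:
  L_0(s) = (s - 1)(s - 2)(s - 4)(s - 6) / 210
  L_1(s) = (s + 1)(s - 2)(s - 4)(s - 6) / -30
  L_2(s) = (s + 1)(s - 1)(s - 4)(s - 6) / 24
  L_3(s) = (s + 1)(s - 1)(s - 2)(s - 6) / -60
  L_4(s) = (s + 1)(s - 1)(s - 2)(s - 4) / 280
Then p(s) = -8·L_0(s) - 2·L_1(s) - 8·L_2(s) - 428·L_3(s) - 2752·L_4(s).
Expanding and collecting terms gives p(s) = -3s^4 + 5s^3 + 2s^2 - 2s - 4.
Evaluating at s = -3: p(-3) = -358.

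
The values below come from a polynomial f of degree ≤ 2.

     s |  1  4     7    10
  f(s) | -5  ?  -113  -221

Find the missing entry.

The 3 known points determine the degree-2 polynomial uniquely.
Write f(s) = as^2 + bs + c. Substituting each data point gives a linear system:
  a + b + c = -5
  49a + 7b + c = -113
  100a + 10b + c = -221
Solving the system yields a = -2, b = -2, c = -1.
So f(s) = -2s^2 - 2s - 1.
Then f(4) = -41.

-41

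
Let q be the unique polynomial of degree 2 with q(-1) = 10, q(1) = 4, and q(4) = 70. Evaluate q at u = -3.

Write q(u) = au^2 + bu + c. Substituting each data point gives a linear system:
  a - b + c = 10
  a + b + c = 4
  16a + 4b + c = 70
Solving the system yields a = 5, b = -3, c = 2.
So q(u) = 5u^2 - 3u + 2.
Then q(-3) = 56.

56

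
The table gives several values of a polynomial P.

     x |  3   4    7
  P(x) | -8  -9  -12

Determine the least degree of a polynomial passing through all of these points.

Divided differences on the nodes 3, 4, 7:
  order 0: -8  -9  -12
  order 1: -1  -1
  order 2: 0
The order-1 divided differences are all -1 (nonzero) and every higher order vanishes, so the data lies on a polynomial of degree exactly 1.

1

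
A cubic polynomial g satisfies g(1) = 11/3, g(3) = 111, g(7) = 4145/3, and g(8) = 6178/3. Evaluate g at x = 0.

Using the Lagrange interpolation formula with nodes 1, 3, 7, 8:
  L_0(x) = (x - 3)(x - 7)(x - 8) / -84
  L_1(x) = (x - 1)(x - 7)(x - 8) / 40
  L_2(x) = (x - 1)(x - 3)(x - 8) / -24
  L_3(x) = (x - 1)(x - 3)(x - 7) / 35
Then g(x) = 11/3·L_0(x) + 111·L_1(x) + 4145/3·L_2(x) + 6178/3·L_3(x).
Expanding and collecting terms gives g(x) = 4x^3 + (5/3)x - 2.
Evaluating at x = 0: g(0) = -2.

-2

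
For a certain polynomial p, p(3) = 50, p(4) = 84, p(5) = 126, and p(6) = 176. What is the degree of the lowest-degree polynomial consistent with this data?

Forward differences of the values at u = 3, 4, 5, 6:
  p  : 50  84  126  176
  Δ  : 34  42  50
  Δ^2: 8  8
  Δ^3: 0
The second differences are constant (8) and nonzero, while all higher differences vanish, so the minimal degree is 2.

2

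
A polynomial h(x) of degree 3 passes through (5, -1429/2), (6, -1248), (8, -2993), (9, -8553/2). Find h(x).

Write h(x) = ax^3 + bx^2 + cx + d. Substituting each data point gives a linear system:
  125a + 25b + 5c + d = -1429/2
  216a + 36b + 6c + d = -1248
  512a + 64b + 8c + d = -2993
  729a + 81b + 9c + d = -8553/2
Solving the system yields a = -6, b = 1, c = 3/2, d = 3.
So h(x) = -6x³ + x² + (3/2)x + 3.
Check: h(6) = -1248. ✓

h(x) = -6x^3 + x^2 + (3/2)x + 3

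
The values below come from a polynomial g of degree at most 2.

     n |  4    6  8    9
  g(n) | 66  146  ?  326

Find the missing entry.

The 3 known points determine the degree-2 polynomial uniquely.
Write g(n) = an^2 + bn + c. Substituting each data point gives a linear system:
  16a + 4b + c = 66
  36a + 6b + c = 146
  81a + 9b + c = 326
Solving the system yields a = 4, b = 0, c = 2.
So g(n) = 4n² + 2.
Then g(8) = 258.

258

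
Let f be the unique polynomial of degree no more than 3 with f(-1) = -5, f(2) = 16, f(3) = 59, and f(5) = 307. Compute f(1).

3

Using the Lagrange interpolation formula with nodes -1, 2, 3, 5:
  L_0(x) = (x - 2)(x - 3)(x - 5) / -72
  L_1(x) = (x + 1)(x - 3)(x - 5) / 9
  L_2(x) = (x + 1)(x - 2)(x - 5) / -8
  L_3(x) = (x + 1)(x - 2)(x - 3) / 36
Then f(x) = -5·L_0(x) + 16·L_1(x) + 59·L_2(x) + 307·L_3(x).
Expanding and collecting terms gives f(x) = 3x^3 - 3x^2 + x + 2.
Evaluating at x = 1: f(1) = 3.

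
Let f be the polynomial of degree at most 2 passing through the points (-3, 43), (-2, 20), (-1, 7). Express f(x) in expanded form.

Using the Lagrange interpolation formula with nodes -3, -2, -1:
  L_0(x) = (x + 2)(x + 1) / 2
  L_1(x) = (x + 3)(x + 1) / -1
  L_2(x) = (x + 3)(x + 2) / 2
Then f(x) = 43·L_0(x) + 20·L_1(x) + 7·L_2(x).
Expanding and collecting terms gives f(x) = 5x^2 + 2x + 4.
Check: f(-1) = 7. ✓

f(x) = 5x^2 + 2x + 4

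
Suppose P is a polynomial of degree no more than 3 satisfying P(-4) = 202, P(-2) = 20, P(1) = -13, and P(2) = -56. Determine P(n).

P(n) = -4n^3 - 4n^2 - 3n - 2

Write P(n) = an^3 + bn^2 + cn + d. Substituting each data point gives a linear system:
  -64a + 16b - 4c + d = 202
  -8a + 4b - 2c + d = 20
  a + b + c + d = -13
  8a + 4b + 2c + d = -56
Solving the system yields a = -4, b = -4, c = -3, d = -2.
So P(n) = -4n^3 - 4n^2 - 3n - 2.
Check: P(1) = -13. ✓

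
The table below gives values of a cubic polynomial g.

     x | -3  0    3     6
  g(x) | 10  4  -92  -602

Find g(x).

Using the Lagrange interpolation formula with nodes -3, 0, 3, 6:
  L_0(x) = x(x - 3)(x - 6) / -162
  L_1(x) = (x + 3)(x - 3)(x - 6) / 54
  L_2(x) = (x + 3)x(x - 6) / -54
  L_3(x) = (x + 3)x(x - 3) / 162
Then g(x) = 10·L_0(x) + 4·L_1(x) - 92·L_2(x) - 602·L_3(x).
Expanding and collecting terms gives g(x) = -2x^3 - 5x^2 + x + 4.
Check: g(0) = 4. ✓

g(x) = -2x^3 - 5x^2 + x + 4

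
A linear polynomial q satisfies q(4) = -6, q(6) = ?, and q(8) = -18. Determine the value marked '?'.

On equispaced nodes a degree-1 polynomial has vanishing second forward difference, so
  q(4) - 2·q(6) + q(8) = 0.
Substituting the known values and solving for q(6):
  -2·q(6) = 24
  q(6) = -12.

-12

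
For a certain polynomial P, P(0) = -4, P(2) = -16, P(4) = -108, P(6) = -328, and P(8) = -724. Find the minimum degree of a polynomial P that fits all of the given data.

Forward differences of the values at t = 0, 2, 4, 6, 8:
  P  : -4  -16  -108  -328  -724
  Δ  : -12  -92  -220  -396
  Δ^2: -80  -128  -176
  Δ^3: -48  -48
  Δ^4: 0
The third differences are constant (-48) and nonzero, while all higher differences vanish, so the minimal degree is 3.

3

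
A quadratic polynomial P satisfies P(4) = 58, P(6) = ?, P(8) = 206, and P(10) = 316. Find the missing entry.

The 3 known points determine the degree-2 polynomial uniquely.
Write P(s) = as^2 + bs + c. Substituting each data point gives a linear system:
  16a + 4b + c = 58
  64a + 8b + c = 206
  100a + 10b + c = 316
Solving the system yields a = 3, b = 1, c = 6.
So P(s) = 3s² + s + 6.
Then P(6) = 120.

120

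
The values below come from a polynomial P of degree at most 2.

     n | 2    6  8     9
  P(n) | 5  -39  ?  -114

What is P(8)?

-85

The 3 known points determine the degree-2 polynomial uniquely.
Write P(n) = an^2 + bn + c. Substituting each data point gives a linear system:
  4a + 2b + c = 5
  36a + 6b + c = -39
  81a + 9b + c = -114
Solving the system yields a = -2, b = 5, c = 3.
So P(n) = -2n^2 + 5n + 3.
Then P(8) = -85.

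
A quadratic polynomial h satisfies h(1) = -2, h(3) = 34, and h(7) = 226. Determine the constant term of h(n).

Write h(n) = an^2 + bn + c. Substituting each data point gives a linear system:
  a + b + c = -2
  9a + 3b + c = 34
  49a + 7b + c = 226
Solving the system yields a = 5, b = -2, c = -5.
So h(n) = 5n^2 - 2n - 5.
The constant term is -5.

-5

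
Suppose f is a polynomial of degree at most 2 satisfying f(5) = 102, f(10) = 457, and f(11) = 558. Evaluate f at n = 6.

Using the Lagrange interpolation formula with nodes 5, 10, 11:
  L_0(n) = (n - 10)(n - 11) / 30
  L_1(n) = (n - 5)(n - 11) / -5
  L_2(n) = (n - 5)(n - 10) / 6
Then f(n) = 102·L_0(n) + 457·L_1(n) + 558·L_2(n).
Expanding and collecting terms gives f(n) = 5n² - 4n - 3.
Evaluating at n = 6: f(6) = 153.

153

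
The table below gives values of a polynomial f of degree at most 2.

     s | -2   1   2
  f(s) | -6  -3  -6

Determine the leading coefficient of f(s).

-1

Write f(s) = as^2 + bs + c. Substituting each data point gives a linear system:
  4a - 2b + c = -6
  a + b + c = -3
  4a + 2b + c = -6
Solving the system yields a = -1, b = 0, c = -2.
So f(s) = -s^2 - 2.
The leading coefficient is -1.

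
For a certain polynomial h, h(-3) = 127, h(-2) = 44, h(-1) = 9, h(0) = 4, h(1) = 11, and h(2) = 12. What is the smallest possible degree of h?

Forward differences of the values at n = -3, -2, -1, 0, 1, 2:
  h  : 127  44  9  4  11  12
  Δ  : -83  -35  -5  7  1
  Δ^2: 48  30  12  -6
  Δ^3: -18  -18  -18
  Δ^4: 0  0
  Δ^5: 0
The third differences are constant (-18) and nonzero, while all higher differences vanish, so the minimal degree is 3.

3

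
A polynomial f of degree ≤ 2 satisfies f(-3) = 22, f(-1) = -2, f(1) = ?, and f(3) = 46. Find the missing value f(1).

6

The 3 known points determine the degree-2 polynomial uniquely.
Write f(n) = an^2 + bn + c. Substituting each data point gives a linear system:
  9a - 3b + c = 22
  a - b + c = -2
  9a + 3b + c = 46
Solving the system yields a = 4, b = 4, c = -2.
So f(n) = 4n² + 4n - 2.
Then f(1) = 6.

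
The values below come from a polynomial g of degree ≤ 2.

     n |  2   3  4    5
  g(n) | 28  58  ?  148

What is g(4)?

The 3 known points determine the degree-2 polynomial uniquely.
Write g(n) = an^2 + bn + c. Substituting each data point gives a linear system:
  4a + 2b + c = 28
  9a + 3b + c = 58
  25a + 5b + c = 148
Solving the system yields a = 5, b = 5, c = -2.
So g(n) = 5n² + 5n - 2.
Then g(4) = 98.

98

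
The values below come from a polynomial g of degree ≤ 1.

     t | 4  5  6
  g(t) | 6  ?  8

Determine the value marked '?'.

On equispaced nodes a degree-1 polynomial has vanishing second forward difference, so
  g(4) - 2·g(5) + g(6) = 0.
Substituting the known values and solving for g(5):
  -2·g(5) = -14
  g(5) = 7.

7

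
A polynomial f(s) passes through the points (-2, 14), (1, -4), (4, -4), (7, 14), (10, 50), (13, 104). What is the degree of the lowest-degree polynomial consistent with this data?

Forward differences of the values at s = -2, 1, 4, 7, 10, 13:
  f  : 14  -4  -4  14  50  104
  Δ  : -18  0  18  36  54
  Δ^2: 18  18  18  18
  Δ^3: 0  0  0
  Δ^4: 0  0
  Δ^5: 0
The second differences are constant (18) and nonzero, while all higher differences vanish, so the minimal degree is 2.

2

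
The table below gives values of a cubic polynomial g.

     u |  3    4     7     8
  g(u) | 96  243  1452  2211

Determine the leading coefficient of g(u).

Write g(u) = au^3 + bu^2 + cu + d. Substituting each data point gives a linear system:
  27a + 9b + 3c + d = 96
  64a + 16b + 4c + d = 243
  343a + 49b + 7c + d = 1452
  512a + 64b + 8c + d = 2211
Solving the system yields a = 5, b = -6, c = 4, d = 3.
So g(u) = 5u^3 - 6u^2 + 4u + 3.
The leading coefficient is 5.

5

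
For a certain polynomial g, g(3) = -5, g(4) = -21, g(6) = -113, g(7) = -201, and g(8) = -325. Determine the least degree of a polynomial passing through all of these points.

Divided differences on the nodes 3, 4, 6, 7, 8:
  order 0: -5  -21  -113  -201  -325
  order 1: -16  -46  -88  -124
  order 2: -10  -14  -18
  order 3: -1  -1
  order 4: 0
The order-3 divided differences are all -1 (nonzero) and every higher order vanishes, so the data lies on a polynomial of degree exactly 3.

3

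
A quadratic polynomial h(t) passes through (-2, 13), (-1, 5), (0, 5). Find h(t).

Using the Lagrange interpolation formula with nodes -2, -1, 0:
  L_0(t) = (t + 1)t / 2
  L_1(t) = (t + 2)t / -1
  L_2(t) = (t + 2)(t + 1) / 2
Then h(t) = 13·L_0(t) + 5·L_1(t) + 5·L_2(t).
Expanding and collecting terms gives h(t) = 4t^2 + 4t + 5.
Check: h(0) = 5. ✓

h(t) = 4t^2 + 4t + 5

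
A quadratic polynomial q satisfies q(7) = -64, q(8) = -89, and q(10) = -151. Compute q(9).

Using the Lagrange interpolation formula with nodes 7, 8, 10:
  L_0(n) = (n - 8)(n - 10) / 3
  L_1(n) = (n - 7)(n - 10) / -2
  L_2(n) = (n - 7)(n - 8) / 6
Then q(n) = -64·L_0(n) - 89·L_1(n) - 151·L_2(n).
Expanding and collecting terms gives q(n) = -2n^2 + 5n - 1.
Evaluating at n = 9: q(9) = -118.

-118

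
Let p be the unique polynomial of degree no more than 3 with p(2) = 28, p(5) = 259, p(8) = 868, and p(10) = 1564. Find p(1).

Write p(u) = au^3 + bu^2 + cu + d. Substituting each data point gives a linear system:
  8a + 4b + 2c + d = 28
  125a + 25b + 5c + d = 259
  512a + 64b + 8c + d = 868
  1000a + 100b + 10c + d = 1564
Solving the system yields a = 1, b = 6, c = -4, d = 4.
So p(u) = u^3 + 6u^2 - 4u + 4.
Then p(1) = 7.

7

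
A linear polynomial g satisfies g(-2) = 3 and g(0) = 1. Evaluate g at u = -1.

Write g(u) = au + b. Substituting each data point gives a linear system:
  -2a + b = 3
  b = 1
Solving the system yields a = -1, b = 1.
So g(u) = -u + 1.
Then g(-1) = 2.

2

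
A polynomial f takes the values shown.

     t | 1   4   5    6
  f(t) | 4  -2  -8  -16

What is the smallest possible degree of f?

Divided differences on the nodes 1, 4, 5, 6:
  order 0: 4  -2  -8  -16
  order 1: -2  -6  -8
  order 2: -1  -1
  order 3: 0
The order-2 divided differences are all -1 (nonzero) and every higher order vanishes, so the data lies on a polynomial of degree exactly 2.

2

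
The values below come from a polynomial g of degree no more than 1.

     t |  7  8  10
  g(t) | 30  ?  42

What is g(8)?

34

The 2 known points determine the degree-1 polynomial uniquely.
Write g(t) = at + b. Substituting each data point gives a linear system:
  7a + b = 30
  10a + b = 42
Solving the system yields a = 4, b = 2.
So g(t) = 4t + 2.
Then g(8) = 34.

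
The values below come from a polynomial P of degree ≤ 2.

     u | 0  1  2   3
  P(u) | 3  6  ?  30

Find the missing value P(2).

15

The 3 known points determine the degree-2 polynomial uniquely.
Write P(u) = au^2 + bu + c. Substituting each data point gives a linear system:
  c = 3
  a + b + c = 6
  9a + 3b + c = 30
Solving the system yields a = 3, b = 0, c = 3.
So P(u) = 3u² + 3.
Then P(2) = 15.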